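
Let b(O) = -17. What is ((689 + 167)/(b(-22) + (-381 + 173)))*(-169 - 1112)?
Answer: 365512/75 ≈ 4873.5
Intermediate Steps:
((689 + 167)/(b(-22) + (-381 + 173)))*(-169 - 1112) = ((689 + 167)/(-17 + (-381 + 173)))*(-169 - 1112) = (856/(-17 - 208))*(-1281) = (856/(-225))*(-1281) = (856*(-1/225))*(-1281) = -856/225*(-1281) = 365512/75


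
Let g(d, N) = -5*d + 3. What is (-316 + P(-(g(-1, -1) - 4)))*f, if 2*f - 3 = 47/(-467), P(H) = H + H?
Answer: -219348/467 ≈ -469.70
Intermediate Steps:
g(d, N) = 3 - 5*d
P(H) = 2*H
f = 677/467 (f = 3/2 + (47/(-467))/2 = 3/2 + (47*(-1/467))/2 = 3/2 + (1/2)*(-47/467) = 3/2 - 47/934 = 677/467 ≈ 1.4497)
(-316 + P(-(g(-1, -1) - 4)))*f = (-316 + 2*(-((3 - 5*(-1)) - 4)))*(677/467) = (-316 + 2*(-((3 + 5) - 4)))*(677/467) = (-316 + 2*(-(8 - 4)))*(677/467) = (-316 + 2*(-1*4))*(677/467) = (-316 + 2*(-4))*(677/467) = (-316 - 8)*(677/467) = -324*677/467 = -219348/467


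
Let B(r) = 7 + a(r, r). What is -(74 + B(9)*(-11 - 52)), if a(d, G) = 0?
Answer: 367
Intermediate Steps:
B(r) = 7 (B(r) = 7 + 0 = 7)
-(74 + B(9)*(-11 - 52)) = -(74 + 7*(-11 - 52)) = -(74 + 7*(-63)) = -(74 - 441) = -1*(-367) = 367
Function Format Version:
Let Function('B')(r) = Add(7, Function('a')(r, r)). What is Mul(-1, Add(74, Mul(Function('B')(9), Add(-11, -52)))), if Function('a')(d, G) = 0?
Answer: 367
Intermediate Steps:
Function('B')(r) = 7 (Function('B')(r) = Add(7, 0) = 7)
Mul(-1, Add(74, Mul(Function('B')(9), Add(-11, -52)))) = Mul(-1, Add(74, Mul(7, Add(-11, -52)))) = Mul(-1, Add(74, Mul(7, -63))) = Mul(-1, Add(74, -441)) = Mul(-1, -367) = 367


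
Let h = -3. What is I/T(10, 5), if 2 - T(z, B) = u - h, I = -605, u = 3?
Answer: 605/4 ≈ 151.25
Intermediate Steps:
T(z, B) = -4 (T(z, B) = 2 - (3 - 1*(-3)) = 2 - (3 + 3) = 2 - 1*6 = 2 - 6 = -4)
I/T(10, 5) = -605/(-4) = -605*(-¼) = 605/4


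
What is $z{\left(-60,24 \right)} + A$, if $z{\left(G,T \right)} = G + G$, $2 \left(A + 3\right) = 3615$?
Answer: $\frac{3369}{2} \approx 1684.5$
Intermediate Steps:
$A = \frac{3609}{2}$ ($A = -3 + \frac{1}{2} \cdot 3615 = -3 + \frac{3615}{2} = \frac{3609}{2} \approx 1804.5$)
$z{\left(G,T \right)} = 2 G$
$z{\left(-60,24 \right)} + A = 2 \left(-60\right) + \frac{3609}{2} = -120 + \frac{3609}{2} = \frac{3369}{2}$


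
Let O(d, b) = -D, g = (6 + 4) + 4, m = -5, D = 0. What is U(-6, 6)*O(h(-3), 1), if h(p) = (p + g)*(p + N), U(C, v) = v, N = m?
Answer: 0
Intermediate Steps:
N = -5
g = 14 (g = 10 + 4 = 14)
h(p) = (-5 + p)*(14 + p) (h(p) = (p + 14)*(p - 5) = (14 + p)*(-5 + p) = (-5 + p)*(14 + p))
O(d, b) = 0 (O(d, b) = -1*0 = 0)
U(-6, 6)*O(h(-3), 1) = 6*0 = 0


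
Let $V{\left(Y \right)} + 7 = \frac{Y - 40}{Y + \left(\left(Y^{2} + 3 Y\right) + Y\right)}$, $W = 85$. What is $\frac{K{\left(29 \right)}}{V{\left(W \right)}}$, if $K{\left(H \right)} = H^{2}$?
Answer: $- \frac{4930}{41} \approx -120.24$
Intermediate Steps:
$V{\left(Y \right)} = -7 + \frac{-40 + Y}{Y^{2} + 5 Y}$ ($V{\left(Y \right)} = -7 + \frac{Y - 40}{Y + \left(\left(Y^{2} + 3 Y\right) + Y\right)} = -7 + \frac{-40 + Y}{Y + \left(Y^{2} + 4 Y\right)} = -7 + \frac{-40 + Y}{Y^{2} + 5 Y}$)
$\frac{K{\left(29 \right)}}{V{\left(W \right)}} = \frac{29^{2}}{\frac{1}{85} \frac{1}{5 + 85} \left(-40 - 2890 - 7 \cdot 85^{2}\right)} = \frac{841}{\frac{1}{85} \cdot \frac{1}{90} \left(-40 - 2890 - 50575\right)} = \frac{841}{\frac{1}{85} \cdot \frac{1}{90} \left(-53505\right)} = \frac{841}{- \frac{1189}{170}} = 841 \left(- \frac{170}{1189}\right) = - \frac{4930}{41}$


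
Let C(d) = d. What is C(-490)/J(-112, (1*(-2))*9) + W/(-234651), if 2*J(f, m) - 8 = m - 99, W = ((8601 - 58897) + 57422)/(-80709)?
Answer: 18559679384554/2064290783931 ≈ 8.9908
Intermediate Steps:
W = -7126/80709 (W = (-50296 + 57422)*(-1/80709) = 7126*(-1/80709) = -7126/80709 ≈ -0.088292)
J(f, m) = -91/2 + m/2 (J(f, m) = 4 + (m - 99)/2 = 4 + (-99 + m)/2 = 4 + (-99/2 + m/2) = -91/2 + m/2)
C(-490)/J(-112, (1*(-2))*9) + W/(-234651) = -490/(-91/2 + ((1*(-2))*9)/2) - 7126/80709/(-234651) = -490/(-91/2 + (-2*9)/2) - 7126/80709*(-1/234651) = -490/(-91/2 + (1/2)*(-18)) + 7126/18938447559 = -490/(-91/2 - 9) + 7126/18938447559 = -490/(-109/2) + 7126/18938447559 = -490*(-2/109) + 7126/18938447559 = 980/109 + 7126/18938447559 = 18559679384554/2064290783931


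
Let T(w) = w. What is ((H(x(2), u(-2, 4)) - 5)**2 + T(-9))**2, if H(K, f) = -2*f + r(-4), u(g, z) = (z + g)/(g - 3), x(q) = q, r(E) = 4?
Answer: 50176/625 ≈ 80.282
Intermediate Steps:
u(g, z) = (g + z)/(-3 + g)
H(K, f) = 4 - 2*f (H(K, f) = -2*f + 4 = 4 - 2*f)
((H(x(2), u(-2, 4)) - 5)**2 + T(-9))**2 = (((4 - 2*(-2 + 4)/(-3 - 2)) - 5)**2 - 9)**2 = (((4 - 2*2/(-5)) - 5)**2 - 9)**2 = (((4 - (-2)*2/5) - 5)**2 - 9)**2 = (((4 - 2*(-2/5)) - 5)**2 - 9)**2 = (((4 + 4/5) - 5)**2 - 9)**2 = ((24/5 - 5)**2 - 9)**2 = ((-1/5)**2 - 9)**2 = (1/25 - 9)**2 = (-224/25)**2 = 50176/625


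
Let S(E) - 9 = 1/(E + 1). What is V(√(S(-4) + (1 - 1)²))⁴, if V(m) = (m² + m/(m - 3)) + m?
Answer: 113221888/81 + 12806144*√78/81 ≈ 2.7941e+6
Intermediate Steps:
S(E) = 9 + 1/(1 + E) (S(E) = 9 + 1/(E + 1) = 9 + 1/(1 + E))
V(m) = m + m² + m/(-3 + m) (V(m) = (m² + m/(-3 + m)) + m = m + m² + m/(-3 + m))
V(√(S(-4) + (1 - 1)²))⁴ = (√((10 + 9*(-4))/(1 - 4) + (1 - 1)²)*(-2 + (√((10 + 9*(-4))/(1 - 4) + (1 - 1)²))² - 2*√((10 + 9*(-4))/(1 - 4) + (1 - 1)²))/(-3 + √((10 + 9*(-4))/(1 - 4) + (1 - 1)²)))⁴ = (√((10 - 36)/(-3) + 0²)*(-2 + (√((10 - 36)/(-3) + 0²))² - 2*√((10 - 36)/(-3) + 0²))/(-3 + √((10 - 36)/(-3) + 0²)))⁴ = (√(-⅓*(-26) + 0)*(-2 + (√(-⅓*(-26) + 0))² - 2*√(-⅓*(-26) + 0))/(-3 + √(-⅓*(-26) + 0)))⁴ = (√(26/3 + 0)*(-2 + (√(26/3 + 0))² - 2*√(26/3 + 0))/(-3 + √(26/3 + 0)))⁴ = (√(26/3)*(-2 + (√(26/3))² - 2*√78/3)/(-3 + √(26/3)))⁴ = ((√78/3)*(-2 + (√78/3)² - 2*√78/3)/(-3 + √78/3))⁴ = ((√78/3)*(-2 + 26/3 - 2*√78/3)/(-3 + √78/3))⁴ = ((√78/3)*(20/3 - 2*√78/3)/(-3 + √78/3))⁴ = (√78*(20/3 - 2*√78/3)/(3*(-3 + √78/3)))⁴ = 676*(20/3 - 2*√78/3)⁴/(9*(-3 + √78/3)⁴)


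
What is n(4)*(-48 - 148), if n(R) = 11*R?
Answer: -8624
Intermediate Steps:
n(4)*(-48 - 148) = (11*4)*(-48 - 148) = 44*(-196) = -8624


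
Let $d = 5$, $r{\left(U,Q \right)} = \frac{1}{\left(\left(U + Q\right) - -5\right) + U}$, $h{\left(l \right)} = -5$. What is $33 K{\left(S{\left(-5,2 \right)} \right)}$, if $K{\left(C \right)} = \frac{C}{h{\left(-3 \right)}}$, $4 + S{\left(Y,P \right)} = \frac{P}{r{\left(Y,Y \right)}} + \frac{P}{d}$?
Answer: $\frac{3894}{25} \approx 155.76$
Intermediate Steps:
$r{\left(U,Q \right)} = \frac{1}{5 + Q + 2 U}$ ($r{\left(U,Q \right)} = \frac{1}{\left(\left(Q + U\right) + 5\right) + U} = \frac{1}{\left(5 + Q + U\right) + U} = \frac{1}{5 + Q + 2 U}$)
$S{\left(Y,P \right)} = -4 + \frac{P}{5} + P \left(5 + 3 Y\right)$ ($S{\left(Y,P \right)} = -4 + \left(\frac{P}{\frac{1}{5 + Y + 2 Y}} + \frac{P}{5}\right) = -4 + \left(\frac{P}{\frac{1}{5 + 3 Y}} + P \frac{1}{5}\right) = -4 + \left(P \left(5 + 3 Y\right) + \frac{P}{5}\right) = -4 + \left(\frac{P}{5} + P \left(5 + 3 Y\right)\right) = -4 + \frac{P}{5} + P \left(5 + 3 Y\right)$)
$K{\left(C \right)} = - \frac{C}{5}$ ($K{\left(C \right)} = \frac{C}{-5} = C \left(- \frac{1}{5}\right) = - \frac{C}{5}$)
$33 K{\left(S{\left(-5,2 \right)} \right)} = 33 \left(- \frac{-4 + \frac{26}{5} \cdot 2 + 3 \cdot 2 \left(-5\right)}{5}\right) = 33 \left(- \frac{-4 + \frac{52}{5} - 30}{5}\right) = 33 \left(\left(- \frac{1}{5}\right) \left(- \frac{118}{5}\right)\right) = 33 \cdot \frac{118}{25} = \frac{3894}{25}$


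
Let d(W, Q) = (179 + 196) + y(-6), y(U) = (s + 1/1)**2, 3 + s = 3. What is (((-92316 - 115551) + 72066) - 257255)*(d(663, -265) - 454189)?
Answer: 178373922528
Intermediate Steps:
s = 0 (s = -3 + 3 = 0)
y(U) = 1 (y(U) = (0 + 1/1)**2 = (0 + 1)**2 = 1**2 = 1)
d(W, Q) = 376 (d(W, Q) = (179 + 196) + 1 = 375 + 1 = 376)
(((-92316 - 115551) + 72066) - 257255)*(d(663, -265) - 454189) = (((-92316 - 115551) + 72066) - 257255)*(376 - 454189) = ((-207867 + 72066) - 257255)*(-453813) = (-135801 - 257255)*(-453813) = -393056*(-453813) = 178373922528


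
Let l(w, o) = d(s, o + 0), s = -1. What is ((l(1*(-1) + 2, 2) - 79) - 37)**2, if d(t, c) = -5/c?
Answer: 56169/4 ≈ 14042.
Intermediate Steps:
l(w, o) = -5/o (l(w, o) = -5/(o + 0) = -5/o)
((l(1*(-1) + 2, 2) - 79) - 37)**2 = ((-5/2 - 79) - 37)**2 = (-163/2 - 37)**2 = (-237/2)**2 = 56169/4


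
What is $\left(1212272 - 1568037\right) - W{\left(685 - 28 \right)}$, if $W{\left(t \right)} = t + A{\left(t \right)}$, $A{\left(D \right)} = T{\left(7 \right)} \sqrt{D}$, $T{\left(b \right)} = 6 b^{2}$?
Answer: $-356422 - 882 \sqrt{73} \approx -3.6396 \cdot 10^{5}$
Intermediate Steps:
$A{\left(D \right)} = 294 \sqrt{D}$ ($A{\left(D \right)} = 6 \cdot 7^{2} \sqrt{D} = 6 \cdot 49 \sqrt{D} = 294 \sqrt{D}$)
$W{\left(t \right)} = t + 294 \sqrt{t}$
$\left(1212272 - 1568037\right) - W{\left(685 - 28 \right)} = \left(1212272 - 1568037\right) - \left(\left(685 - 28\right) + 294 \sqrt{685 - 28}\right) = -355765 - \left(657 + 294 \sqrt{657}\right) = -355765 - \left(657 + 294 \cdot 3 \sqrt{73}\right) = -355765 - \left(657 + 882 \sqrt{73}\right) = -356422 - 882 \sqrt{73}$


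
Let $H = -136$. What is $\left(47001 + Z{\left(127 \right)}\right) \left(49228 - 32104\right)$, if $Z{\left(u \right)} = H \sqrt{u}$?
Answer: $804845124 - 2328864 \sqrt{127} \approx 7.786 \cdot 10^{8}$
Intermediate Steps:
$Z{\left(u \right)} = - 136 \sqrt{u}$
$\left(47001 + Z{\left(127 \right)}\right) \left(49228 - 32104\right) = \left(47001 - 136 \sqrt{127}\right) \left(49228 - 32104\right) = \left(47001 - 136 \sqrt{127}\right) 17124 = 804845124 - 2328864 \sqrt{127}$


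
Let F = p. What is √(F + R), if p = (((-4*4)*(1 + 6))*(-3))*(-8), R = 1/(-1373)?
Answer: 25*I*√8107565/1373 ≈ 51.846*I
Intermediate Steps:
R = -1/1373 ≈ -0.00072833
p = -2688 (p = (-16*7*(-3))*(-8) = -112*(-3)*(-8) = 336*(-8) = -2688)
F = -2688
√(F + R) = √(-2688 - 1/1373) = √(-3690625/1373) = 25*I*√8107565/1373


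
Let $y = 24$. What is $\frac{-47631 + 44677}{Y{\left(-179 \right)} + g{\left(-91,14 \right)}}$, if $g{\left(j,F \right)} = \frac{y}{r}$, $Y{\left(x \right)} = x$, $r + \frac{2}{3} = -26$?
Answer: $\frac{4220}{257} \approx 16.42$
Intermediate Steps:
$r = - \frac{80}{3}$ ($r = - \frac{2}{3} - 26 = - \frac{80}{3} \approx -26.667$)
$g{\left(j,F \right)} = - \frac{9}{10}$ ($g{\left(j,F \right)} = \frac{24}{- \frac{80}{3}} = 24 \left(- \frac{3}{80}\right) = - \frac{9}{10}$)
$\frac{-47631 + 44677}{Y{\left(-179 \right)} + g{\left(-91,14 \right)}} = \frac{-47631 + 44677}{-179 - \frac{9}{10}} = - \frac{2954}{- \frac{1799}{10}} = \left(-2954\right) \left(- \frac{10}{1799}\right) = \frac{4220}{257}$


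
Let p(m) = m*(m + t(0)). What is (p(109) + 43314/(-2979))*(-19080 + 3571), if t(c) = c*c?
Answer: -182748673055/993 ≈ -1.8404e+8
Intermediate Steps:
t(c) = c²
p(m) = m² (p(m) = m*(m + 0²) = m*(m + 0) = m*m = m²)
(p(109) + 43314/(-2979))*(-19080 + 3571) = (109² + 43314/(-2979))*(-19080 + 3571) = (11881 + 43314*(-1/2979))*(-15509) = (11881 - 14438/993)*(-15509) = (11783395/993)*(-15509) = -182748673055/993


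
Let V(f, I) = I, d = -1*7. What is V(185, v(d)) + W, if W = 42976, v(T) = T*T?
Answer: 43025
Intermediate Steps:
d = -7
v(T) = T²
V(185, v(d)) + W = (-7)² + 42976 = 49 + 42976 = 43025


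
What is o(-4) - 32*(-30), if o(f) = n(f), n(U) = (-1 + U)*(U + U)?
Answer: 1000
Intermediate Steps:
n(U) = 2*U*(-1 + U) (n(U) = (-1 + U)*(2*U) = 2*U*(-1 + U))
o(f) = 2*f*(-1 + f)
o(-4) - 32*(-30) = 2*(-4)*(-1 - 4) - 32*(-30) = 2*(-4)*(-5) + 960 = 40 + 960 = 1000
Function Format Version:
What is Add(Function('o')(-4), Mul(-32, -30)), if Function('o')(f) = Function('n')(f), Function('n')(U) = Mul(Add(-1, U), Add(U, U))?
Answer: 1000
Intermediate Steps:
Function('n')(U) = Mul(2, U, Add(-1, U)) (Function('n')(U) = Mul(Add(-1, U), Mul(2, U)) = Mul(2, U, Add(-1, U)))
Function('o')(f) = Mul(2, f, Add(-1, f))
Add(Function('o')(-4), Mul(-32, -30)) = Add(Mul(2, -4, Add(-1, -4)), Mul(-32, -30)) = Add(Mul(2, -4, -5), 960) = Add(40, 960) = 1000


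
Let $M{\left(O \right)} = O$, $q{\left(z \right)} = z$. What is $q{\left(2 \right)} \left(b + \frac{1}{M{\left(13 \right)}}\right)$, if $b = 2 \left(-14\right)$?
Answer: $- \frac{726}{13} \approx -55.846$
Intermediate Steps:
$b = -28$
$q{\left(2 \right)} \left(b + \frac{1}{M{\left(13 \right)}}\right) = 2 \left(-28 + \frac{1}{13}\right) = 2 \left(- \frac{363}{13}\right) = - \frac{726}{13}$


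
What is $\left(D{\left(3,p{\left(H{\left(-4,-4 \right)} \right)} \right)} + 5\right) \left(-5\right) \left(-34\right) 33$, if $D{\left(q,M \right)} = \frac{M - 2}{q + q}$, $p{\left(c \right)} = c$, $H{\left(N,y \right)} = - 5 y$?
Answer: $44880$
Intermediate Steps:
$D{\left(q,M \right)} = \frac{-2 + M}{2 q}$
$\left(D{\left(3,p{\left(H{\left(-4,-4 \right)} \right)} \right)} + 5\right) \left(-5\right) \left(-34\right) 33 = \left(\frac{-2 - -20}{2 \cdot 3} + 5\right) \left(-5\right) \left(-34\right) 33 = \left(\frac{1}{2} \cdot \frac{1}{3} \left(-2 + 20\right) + 5\right) \left(-5\right) \left(-34\right) 33 = \left(\frac{1}{2} \cdot \frac{1}{3} \cdot 18 + 5\right) \left(-5\right) \left(-34\right) 33 = \left(3 + 5\right) \left(-5\right) \left(-34\right) 33 = 8 \left(-5\right) \left(-34\right) 33 = \left(-40\right) \left(-34\right) 33 = 1360 \cdot 33 = 44880$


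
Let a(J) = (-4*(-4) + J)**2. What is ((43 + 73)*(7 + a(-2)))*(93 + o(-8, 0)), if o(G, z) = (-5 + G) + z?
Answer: 1883840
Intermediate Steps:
a(J) = (16 + J)**2
o(G, z) = -5 + G + z
((43 + 73)*(7 + a(-2)))*(93 + o(-8, 0)) = ((43 + 73)*(7 + (16 - 2)**2))*(93 + (-5 - 8 + 0)) = (116*(7 + 14**2))*(93 - 13) = (116*(7 + 196))*80 = (116*203)*80 = 23548*80 = 1883840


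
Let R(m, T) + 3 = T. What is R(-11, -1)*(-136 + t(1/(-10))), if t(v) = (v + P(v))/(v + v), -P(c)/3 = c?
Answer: 548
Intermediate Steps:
R(m, T) = -3 + T
P(c) = -3*c
t(v) = -1 (t(v) = (v - 3*v)/(v + v) = (-2*v)/((2*v)) = (-2*v)*(1/(2*v)) = -1)
R(-11, -1)*(-136 + t(1/(-10))) = (-3 - 1)*(-136 - 1) = -4*(-137) = 548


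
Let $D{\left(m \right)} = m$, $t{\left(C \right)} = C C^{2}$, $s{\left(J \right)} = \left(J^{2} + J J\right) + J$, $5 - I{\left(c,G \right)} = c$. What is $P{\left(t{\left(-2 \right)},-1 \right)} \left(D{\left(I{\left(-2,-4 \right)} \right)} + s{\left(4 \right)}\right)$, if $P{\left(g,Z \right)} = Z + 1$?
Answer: $0$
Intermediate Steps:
$I{\left(c,G \right)} = 5 - c$
$s{\left(J \right)} = J + 2 J^{2}$ ($s{\left(J \right)} = \left(J^{2} + J^{2}\right) + J = 2 J^{2} + J = J + 2 J^{2}$)
$t{\left(C \right)} = C^{3}$
$P{\left(g,Z \right)} = 1 + Z$
$P{\left(t{\left(-2 \right)},-1 \right)} \left(D{\left(I{\left(-2,-4 \right)} \right)} + s{\left(4 \right)}\right) = \left(1 - 1\right) \left(\left(5 - -2\right) + 4 \left(1 + 2 \cdot 4\right)\right) = 0 \left(\left(5 + 2\right) + 4 \left(1 + 8\right)\right) = 0 \left(7 + 4 \cdot 9\right) = 0 \left(7 + 36\right) = 0 \cdot 43 = 0$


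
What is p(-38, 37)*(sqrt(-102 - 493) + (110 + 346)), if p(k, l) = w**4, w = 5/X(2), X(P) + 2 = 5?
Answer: 95000/27 + 625*I*sqrt(595)/81 ≈ 3518.5 + 188.21*I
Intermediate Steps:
X(P) = 3 (X(P) = -2 + 5 = 3)
w = 5/3 ≈ 1.6667
p(k, l) = 625/81 (p(k, l) = (5/3)**4 = 625/81)
p(-38, 37)*(sqrt(-102 - 493) + (110 + 346)) = 625*(sqrt(-102 - 493) + (110 + 346))/81 = 625*(sqrt(-595) + 456)/81 = 625*(I*sqrt(595) + 456)/81 = 625*(456 + I*sqrt(595))/81 = 95000/27 + 625*I*sqrt(595)/81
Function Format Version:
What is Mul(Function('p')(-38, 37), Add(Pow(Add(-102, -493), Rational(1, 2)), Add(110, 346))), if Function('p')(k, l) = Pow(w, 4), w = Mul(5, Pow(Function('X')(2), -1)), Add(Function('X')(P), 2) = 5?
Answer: Add(Rational(95000, 27), Mul(Rational(625, 81), I, Pow(595, Rational(1, 2)))) ≈ Add(3518.5, Mul(188.21, I))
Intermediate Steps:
Function('X')(P) = 3 (Function('X')(P) = Add(-2, 5) = 3)
w = Rational(5, 3) (w = Mul(5, Pow(3, -1)) = Mul(5, Rational(1, 3)) = Rational(5, 3) ≈ 1.6667)
Function('p')(k, l) = Rational(625, 81) (Function('p')(k, l) = Pow(Rational(5, 3), 4) = Rational(625, 81))
Mul(Function('p')(-38, 37), Add(Pow(Add(-102, -493), Rational(1, 2)), Add(110, 346))) = Mul(Rational(625, 81), Add(Pow(Add(-102, -493), Rational(1, 2)), Add(110, 346))) = Mul(Rational(625, 81), Add(Pow(-595, Rational(1, 2)), 456)) = Mul(Rational(625, 81), Add(Mul(I, Pow(595, Rational(1, 2))), 456)) = Mul(Rational(625, 81), Add(456, Mul(I, Pow(595, Rational(1, 2))))) = Add(Rational(95000, 27), Mul(Rational(625, 81), I, Pow(595, Rational(1, 2))))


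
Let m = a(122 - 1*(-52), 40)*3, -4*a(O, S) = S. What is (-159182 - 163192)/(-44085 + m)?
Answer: 107458/14705 ≈ 7.3076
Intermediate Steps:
a(O, S) = -S/4
m = -30 (m = -1/4*40*3 = -10*3 = -30)
(-159182 - 163192)/(-44085 + m) = (-159182 - 163192)/(-44085 - 30) = -322374/(-44115) = -322374*(-1/44115) = 107458/14705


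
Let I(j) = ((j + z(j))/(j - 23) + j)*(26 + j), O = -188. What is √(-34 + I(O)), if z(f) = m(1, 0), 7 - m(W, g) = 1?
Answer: √1348196738/211 ≈ 174.02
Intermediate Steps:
m(W, g) = 6 (m(W, g) = 7 - 1*1 = 7 - 1 = 6)
z(f) = 6
I(j) = (26 + j)*(j + (6 + j)/(-23 + j)) (I(j) = ((j + 6)/(j - 23) + j)*(26 + j) = ((6 + j)/(-23 + j) + j)*(26 + j) = (j + (6 + j)/(-23 + j))*(26 + j) = (26 + j)*(j + (6 + j)/(-23 + j)))
√(-34 + I(O)) = √(-34 + (156 + (-188)³ - 566*(-188) + 4*(-188)²)/(-23 - 188)) = √(-34 + (156 - 6644672 + 106408 + 4*35344)/(-211)) = √(-34 - (156 - 6644672 + 106408 + 141376)/211) = √(-34 - 1/211*(-6396732)) = √(-34 + 6396732/211) = √(6389558/211) = √1348196738/211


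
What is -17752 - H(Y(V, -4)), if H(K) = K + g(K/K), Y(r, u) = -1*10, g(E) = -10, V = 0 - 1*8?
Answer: -17732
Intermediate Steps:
V = -8 (V = 0 - 8 = -8)
Y(r, u) = -10
H(K) = -10 + K (H(K) = K - 10 = -10 + K)
-17752 - H(Y(V, -4)) = -17752 - (-10 - 10) = -17752 - 1*(-20) = -17752 + 20 = -17732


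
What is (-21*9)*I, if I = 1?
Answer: -189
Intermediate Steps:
(-21*9)*I = -21*9*1 = -189*1 = -189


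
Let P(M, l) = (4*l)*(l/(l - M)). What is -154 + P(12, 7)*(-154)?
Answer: 29414/5 ≈ 5882.8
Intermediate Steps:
P(M, l) = 4*l**2/(l - M)
-154 + P(12, 7)*(-154) = -154 + (4*7**2/(7 - 1*12))*(-154) = -154 + (4*49/(7 - 12))*(-154) = -154 + (4*49/(-5))*(-154) = -154 + (4*49*(-1/5))*(-154) = -154 - 196/5*(-154) = -154 + 30184/5 = 29414/5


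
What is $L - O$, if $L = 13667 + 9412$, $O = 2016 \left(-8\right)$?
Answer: $39207$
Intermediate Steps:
$O = -16128$
$L = 23079$
$L - O = 23079 - -16128 = 23079 + 16128 = 39207$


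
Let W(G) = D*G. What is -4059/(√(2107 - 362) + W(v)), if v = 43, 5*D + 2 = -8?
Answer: 349074/5651 + 4059*√1745/5651 ≈ 91.777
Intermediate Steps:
D = -2 (D = -⅖ + (⅕)*(-8) = -⅖ - 8/5 = -2)
W(G) = -2*G
-4059/(√(2107 - 362) + W(v)) = -4059/(√(2107 - 362) - 2*43) = -4059/(√1745 - 86) = -4059/(-86 + √1745)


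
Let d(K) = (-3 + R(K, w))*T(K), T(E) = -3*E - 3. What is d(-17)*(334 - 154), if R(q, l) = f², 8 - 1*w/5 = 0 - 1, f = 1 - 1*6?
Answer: 190080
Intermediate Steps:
f = -5 (f = 1 - 6 = -5)
T(E) = -3 - 3*E
w = 45 (w = 40 - 5*(0 - 1) = 40 - 5*(-1) = 40 + 5 = 45)
R(q, l) = 25 (R(q, l) = (-5)² = 25)
d(K) = -66 - 66*K (d(K) = (-3 + 25)*(-3 - 3*K) = 22*(-3 - 3*K) = -66 - 66*K)
d(-17)*(334 - 154) = (-66 - 66*(-17))*(334 - 154) = (-66 + 1122)*180 = 1056*180 = 190080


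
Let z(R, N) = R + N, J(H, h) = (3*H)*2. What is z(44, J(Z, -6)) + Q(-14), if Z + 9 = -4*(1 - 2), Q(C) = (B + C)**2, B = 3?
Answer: 135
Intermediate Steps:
Q(C) = (3 + C)**2
Z = -5 (Z = -9 - 4*(1 - 2) = -9 - 4*(-1) = -9 + 4 = -5)
J(H, h) = 6*H
z(R, N) = N + R
z(44, J(Z, -6)) + Q(-14) = (6*(-5) + 44) + (3 - 14)**2 = (-30 + 44) + (-11)**2 = 14 + 121 = 135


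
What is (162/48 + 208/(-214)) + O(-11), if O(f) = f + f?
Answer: -16775/856 ≈ -19.597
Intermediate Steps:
O(f) = 2*f
(162/48 + 208/(-214)) + O(-11) = (162/48 + 208/(-214)) + 2*(-11) = (162*(1/48) + 208*(-1/214)) - 22 = (27/8 - 104/107) - 22 = 2057/856 - 22 = -16775/856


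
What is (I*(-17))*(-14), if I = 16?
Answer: 3808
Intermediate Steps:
(I*(-17))*(-14) = (16*(-17))*(-14) = -272*(-14) = 3808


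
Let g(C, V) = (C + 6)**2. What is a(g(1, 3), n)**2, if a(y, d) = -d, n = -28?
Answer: 784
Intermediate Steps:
g(C, V) = (6 + C)**2
a(g(1, 3), n)**2 = (-1*(-28))**2 = 28**2 = 784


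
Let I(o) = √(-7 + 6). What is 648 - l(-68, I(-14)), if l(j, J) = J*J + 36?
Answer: 613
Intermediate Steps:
I(o) = I (I(o) = √(-1) = I)
l(j, J) = 36 + J² (l(j, J) = J² + 36 = 36 + J²)
648 - l(-68, I(-14)) = 648 - (36 + I²) = 648 - (36 - 1) = 648 - 1*35 = 648 - 35 = 613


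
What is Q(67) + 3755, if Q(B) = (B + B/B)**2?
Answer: 8379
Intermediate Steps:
Q(B) = (1 + B)**2 (Q(B) = (B + 1)**2 = (1 + B)**2)
Q(67) + 3755 = (1 + 67)**2 + 3755 = 68**2 + 3755 = 4624 + 3755 = 8379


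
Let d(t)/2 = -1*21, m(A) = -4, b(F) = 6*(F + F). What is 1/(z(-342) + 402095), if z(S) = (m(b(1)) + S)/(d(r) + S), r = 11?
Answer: 192/77202413 ≈ 2.4870e-6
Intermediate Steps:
b(F) = 12*F (b(F) = 6*(2*F) = 12*F)
d(t) = -42 (d(t) = 2*(-1*21) = 2*(-21) = -42)
z(S) = (-4 + S)/(-42 + S)
1/(z(-342) + 402095) = 1/((-4 - 342)/(-42 - 342) + 402095) = 1/(-346/(-384) + 402095) = 1/(-1/384*(-346) + 402095) = 1/(173/192 + 402095) = 1/(77202413/192) = 192/77202413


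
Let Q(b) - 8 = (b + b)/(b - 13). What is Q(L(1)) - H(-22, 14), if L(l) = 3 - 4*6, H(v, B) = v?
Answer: 531/17 ≈ 31.235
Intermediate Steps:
L(l) = -21 (L(l) = 3 - 24 = -21)
Q(b) = 8 + 2*b/(-13 + b) (Q(b) = 8 + (b + b)/(b - 13) = 8 + (2*b)/(-13 + b) = 8 + 2*b/(-13 + b))
Q(L(1)) - H(-22, 14) = 2*(-52 + 5*(-21))/(-13 - 21) - 1*(-22) = 2*(-52 - 105)/(-34) + 22 = 2*(-1/34)*(-157) + 22 = 157/17 + 22 = 531/17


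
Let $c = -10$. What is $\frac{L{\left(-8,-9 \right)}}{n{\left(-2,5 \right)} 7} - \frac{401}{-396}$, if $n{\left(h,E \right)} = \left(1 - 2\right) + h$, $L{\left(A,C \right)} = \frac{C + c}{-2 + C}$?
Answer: $\frac{2579}{2772} \approx 0.93038$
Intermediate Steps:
$L{\left(A,C \right)} = \frac{-10 + C}{-2 + C}$ ($L{\left(A,C \right)} = \frac{C - 10}{-2 + C} = \frac{-10 + C}{-2 + C}$)
$n{\left(h,E \right)} = -1 + h$
$\frac{L{\left(-8,-9 \right)}}{n{\left(-2,5 \right)} 7} - \frac{401}{-396} = \frac{\frac{1}{-2 - 9} \left(-10 - 9\right)}{\left(-1 - 2\right) 7} - \frac{401}{-396} = \frac{\frac{1}{-11} \left(-19\right)}{\left(-3\right) 7} - - \frac{401}{396} = \frac{\left(- \frac{1}{11}\right) \left(-19\right)}{-21} + \frac{401}{396} = \frac{19}{11} \left(- \frac{1}{21}\right) + \frac{401}{396} = - \frac{19}{231} + \frac{401}{396} = \frac{2579}{2772}$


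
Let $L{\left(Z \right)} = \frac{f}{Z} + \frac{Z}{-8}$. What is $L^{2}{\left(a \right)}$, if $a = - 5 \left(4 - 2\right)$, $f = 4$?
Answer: $\frac{289}{400} \approx 0.7225$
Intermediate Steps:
$a = -10$ ($a = \left(-5\right) 2 = -10$)
$L{\left(Z \right)} = \frac{4}{Z} - \frac{Z}{8}$ ($L{\left(Z \right)} = \frac{4}{Z} + \frac{Z}{-8} = \frac{4}{Z} + Z \left(- \frac{1}{8}\right) = \frac{4}{Z} - \frac{Z}{8}$)
$L^{2}{\left(a \right)} = \left(\frac{4}{-10} - - \frac{5}{4}\right)^{2} = \left(4 \left(- \frac{1}{10}\right) + \frac{5}{4}\right)^{2} = \left(- \frac{2}{5} + \frac{5}{4}\right)^{2} = \left(\frac{17}{20}\right)^{2} = \frac{289}{400}$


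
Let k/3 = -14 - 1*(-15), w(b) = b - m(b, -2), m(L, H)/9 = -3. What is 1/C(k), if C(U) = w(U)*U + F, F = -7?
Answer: 1/83 ≈ 0.012048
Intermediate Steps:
m(L, H) = -27 (m(L, H) = 9*(-3) = -27)
w(b) = 27 + b (w(b) = b - 1*(-27) = b + 27 = 27 + b)
k = 3 (k = 3*(-14 - 1*(-15)) = 3*(-14 + 15) = 3*1 = 3)
C(U) = -7 + U*(27 + U) (C(U) = (27 + U)*U - 7 = U*(27 + U) - 7 = -7 + U*(27 + U))
1/C(k) = 1/(-7 + 3*(27 + 3)) = 1/(-7 + 3*30) = 1/(-7 + 90) = 1/83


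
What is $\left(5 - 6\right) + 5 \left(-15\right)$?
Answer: $-76$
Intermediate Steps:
$\left(5 - 6\right) + 5 \left(-15\right) = \left(5 - 6\right) - 75 = -1 - 75 = -76$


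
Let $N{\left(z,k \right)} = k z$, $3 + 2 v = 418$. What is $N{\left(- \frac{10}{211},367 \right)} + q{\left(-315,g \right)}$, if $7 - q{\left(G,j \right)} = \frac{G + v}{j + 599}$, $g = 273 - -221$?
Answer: $- \frac{4748533}{461246} \approx -10.295$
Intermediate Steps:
$v = \frac{415}{2}$ ($v = - \frac{3}{2} + \frac{1}{2} \cdot 418 = - \frac{3}{2} + 209 = \frac{415}{2} \approx 207.5$)
$g = 494$ ($g = 273 + 221 = 494$)
$q{\left(G,j \right)} = 7 - \frac{\frac{415}{2} + G}{599 + j}$ ($q{\left(G,j \right)} = 7 - \frac{G + \frac{415}{2}}{j + 599} = 7 - \frac{\frac{415}{2} + G}{599 + j}$)
$N{\left(- \frac{10}{211},367 \right)} + q{\left(-315,g \right)} = 367 \left(- \frac{10}{211}\right) + \frac{\frac{7971}{2} - -315 + 7 \cdot 494}{599 + 494} = 367 \left(\left(-10\right) \frac{1}{211}\right) + \frac{\frac{7971}{2} + 315 + 3458}{1093} = 367 \left(- \frac{10}{211}\right) + \frac{1}{1093} \cdot \frac{15517}{2} = - \frac{3670}{211} + \frac{15517}{2186} = - \frac{4748533}{461246}$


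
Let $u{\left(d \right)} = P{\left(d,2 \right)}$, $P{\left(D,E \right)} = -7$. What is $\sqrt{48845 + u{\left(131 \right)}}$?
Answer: $\sqrt{48838} \approx 220.99$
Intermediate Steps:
$u{\left(d \right)} = -7$
$\sqrt{48845 + u{\left(131 \right)}} = \sqrt{48845 - 7} = \sqrt{48838}$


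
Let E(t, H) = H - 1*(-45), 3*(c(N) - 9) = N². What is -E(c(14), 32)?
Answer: -77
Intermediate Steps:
c(N) = 9 + N²/3
E(t, H) = 45 + H (E(t, H) = H + 45 = 45 + H)
-E(c(14), 32) = -(45 + 32) = -1*77 = -77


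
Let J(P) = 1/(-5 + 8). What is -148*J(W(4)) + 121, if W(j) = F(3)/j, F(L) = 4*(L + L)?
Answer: 215/3 ≈ 71.667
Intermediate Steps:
F(L) = 8*L (F(L) = 4*(2*L) = 8*L)
W(j) = 24/j (W(j) = (8*3)/j = 24/j)
J(P) = ⅓ (J(P) = 1/3 = ⅓)
-148*J(W(4)) + 121 = -148*⅓ + 121 = -148/3 + 121 = 215/3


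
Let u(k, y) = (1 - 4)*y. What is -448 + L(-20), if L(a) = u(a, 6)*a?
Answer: -88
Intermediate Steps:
u(k, y) = -3*y
L(a) = -18*a (L(a) = (-3*6)*a = -18*a)
-448 + L(-20) = -448 - 18*(-20) = -448 + 360 = -88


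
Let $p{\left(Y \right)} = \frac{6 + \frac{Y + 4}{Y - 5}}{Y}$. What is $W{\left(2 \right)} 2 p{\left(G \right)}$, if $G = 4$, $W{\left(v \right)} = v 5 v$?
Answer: $-20$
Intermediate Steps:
$W{\left(v \right)} = 5 v^{2}$ ($W{\left(v \right)} = 5 v v = 5 v^{2}$)
$p{\left(Y \right)} = \frac{6 + \frac{4 + Y}{-5 + Y}}{Y}$
$W{\left(2 \right)} 2 p{\left(G \right)} = 5 \cdot 2^{2} \cdot 2 \frac{-26 + 7 \cdot 4}{4 \left(-5 + 4\right)} = 5 \cdot 4 \cdot 2 \frac{-26 + 28}{4 \left(-1\right)} = 20 \cdot 2 \cdot \frac{1}{4} \left(-1\right) 2 = 40 \left(- \frac{1}{2}\right) = -20$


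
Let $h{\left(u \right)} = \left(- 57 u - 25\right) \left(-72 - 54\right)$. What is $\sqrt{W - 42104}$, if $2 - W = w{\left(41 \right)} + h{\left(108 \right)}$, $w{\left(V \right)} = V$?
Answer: $i \sqrt{820949} \approx 906.06 i$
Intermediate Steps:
$h{\left(u \right)} = 3150 + 7182 u$ ($h{\left(u \right)} = \left(-25 - 57 u\right) \left(-126\right) = 3150 + 7182 u$)
$W = -778845$ ($W = 2 - \left(41 + \left(3150 + 7182 \cdot 108\right)\right) = 2 - \left(41 + \left(3150 + 775656\right)\right) = 2 - \left(41 + 778806\right) = 2 - 778847 = -778845$)
$\sqrt{W - 42104} = \sqrt{-778845 - 42104} = \sqrt{-820949} = i \sqrt{820949}$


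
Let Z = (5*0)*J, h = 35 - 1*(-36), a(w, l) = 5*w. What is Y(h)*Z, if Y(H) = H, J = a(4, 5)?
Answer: 0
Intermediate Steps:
J = 20 (J = 5*4 = 20)
h = 71 (h = 35 + 36 = 71)
Z = 0 (Z = (5*0)*20 = 0*20 = 0)
Y(h)*Z = 71*0 = 0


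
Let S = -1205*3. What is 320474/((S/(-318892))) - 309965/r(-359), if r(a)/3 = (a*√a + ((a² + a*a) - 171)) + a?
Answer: 6766903495124036984824/239365670922345 - 111277435*I*√359/198643710309 ≈ 2.827e+7 - 0.010614*I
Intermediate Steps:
S = -3615
r(a) = -513 + 3*a + 3*a^(3/2) + 6*a² (r(a) = 3*((a*√a + ((a² + a*a) - 171)) + a) = 3*((a^(3/2) + ((a² + a²) - 171)) + a) = 3*((a^(3/2) + (2*a² - 171)) + a) = 3*((a^(3/2) + (-171 + 2*a²)) + a) = 3*((-171 + a^(3/2) + 2*a²) + a) = 3*(-171 + a + a^(3/2) + 2*a²) = -513 + 3*a + 3*a^(3/2) + 6*a²)
320474/((S/(-318892))) - 309965/r(-359) = 320474/((-3615/(-318892))) - 309965/(-513 + 3*(-359) + 3*(-359)^(3/2) + 6*(-359)²) = 320474/((-3615*(-1/318892))) - 309965/(-513 - 1077 + 3*(-359*I*√359) + 6*128881) = 320474/(3615/318892) - 309965/(-513 - 1077 - 1077*I*√359 + 773286) = 320474*(318892/3615) - 309965/(771696 - 1077*I*√359) = 102196594808/3615 - 309965/(771696 - 1077*I*√359)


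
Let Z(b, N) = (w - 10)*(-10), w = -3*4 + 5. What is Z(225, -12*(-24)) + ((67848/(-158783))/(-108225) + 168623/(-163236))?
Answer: 863330526382747/5109462278700 ≈ 168.97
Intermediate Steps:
w = -7 (w = -12 + 5 = -7)
Z(b, N) = 170 (Z(b, N) = (-7 - 10)*(-10) = -17*(-10) = 170)
Z(225, -12*(-24)) + ((67848/(-158783))/(-108225) + 168623/(-163236)) = 170 + ((67848/(-158783))/(-108225) + 168623/(-163236)) = 170 + ((67848*(-1/158783))*(-1/108225) + 168623*(-1/163236)) = 170 + (-67848/158783*(-1/108225) - 168623/163236) = 170 + (22616/5728096725 - 168623/163236) = 170 - 5278060996253/5109462278700 = 863330526382747/5109462278700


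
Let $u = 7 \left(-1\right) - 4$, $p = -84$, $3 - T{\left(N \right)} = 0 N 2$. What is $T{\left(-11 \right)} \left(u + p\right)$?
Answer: $-285$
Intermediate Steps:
$T{\left(N \right)} = 3$ ($T{\left(N \right)} = 3 - 0 N 2 = 3 - 0 \cdot 2 = 3 - 0 = 3 + 0 = 3$)
$u = -11$ ($u = -7 - 4 = -11$)
$T{\left(-11 \right)} \left(u + p\right) = 3 \left(-11 - 84\right) = 3 \left(-95\right) = -285$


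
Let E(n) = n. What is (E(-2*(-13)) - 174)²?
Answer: 21904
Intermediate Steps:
(E(-2*(-13)) - 174)² = (-2*(-13) - 174)² = (26 - 174)² = (-148)² = 21904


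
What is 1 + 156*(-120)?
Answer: -18719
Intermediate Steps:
1 + 156*(-120) = 1 - 18720 = -18719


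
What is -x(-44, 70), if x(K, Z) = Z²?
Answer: -4900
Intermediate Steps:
-x(-44, 70) = -1*70² = -1*4900 = -4900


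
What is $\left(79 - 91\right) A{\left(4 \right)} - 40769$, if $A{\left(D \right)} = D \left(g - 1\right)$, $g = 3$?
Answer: $-40865$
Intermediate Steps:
$A{\left(D \right)} = 2 D$ ($A{\left(D \right)} = D \left(3 - 1\right) = D 2 = 2 D$)
$\left(79 - 91\right) A{\left(4 \right)} - 40769 = \left(79 - 91\right) 2 \cdot 4 - 40769 = \left(-12\right) 8 - 40769 = -96 - 40769 = -40865$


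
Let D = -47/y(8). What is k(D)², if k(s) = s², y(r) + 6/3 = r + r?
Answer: 4879681/38416 ≈ 127.02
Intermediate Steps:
y(r) = -2 + 2*r (y(r) = -2 + (r + r) = -2 + 2*r)
D = -47/14 (D = -47/(-2 + 2*8) = -47/(-2 + 16) = -47/14 ≈ -3.3571)
k(D)² = ((-47/14)²)² = (2209/196)² = 4879681/38416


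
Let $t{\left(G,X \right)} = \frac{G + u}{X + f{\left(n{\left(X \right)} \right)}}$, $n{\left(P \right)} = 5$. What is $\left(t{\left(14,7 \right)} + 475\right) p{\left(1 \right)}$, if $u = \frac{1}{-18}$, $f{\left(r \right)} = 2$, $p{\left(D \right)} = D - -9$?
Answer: $\frac{386005}{81} \approx 4765.5$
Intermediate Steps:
$p{\left(D \right)} = 9 + D$ ($p{\left(D \right)} = D + 9 = 9 + D$)
$u = - \frac{1}{18} \approx -0.055556$
$t{\left(G,X \right)} = \frac{- \frac{1}{18} + G}{2 + X}$ ($t{\left(G,X \right)} = \frac{G - \frac{1}{18}}{X + 2} = \frac{- \frac{1}{18} + G}{2 + X}$)
$\left(t{\left(14,7 \right)} + 475\right) p{\left(1 \right)} = \left(\frac{- \frac{1}{18} + 14}{2 + 7} + 475\right) \left(9 + 1\right) = \left(\frac{1}{9} \cdot \frac{251}{18} + 475\right) 10 = \left(\frac{251}{162} + 475\right) 10 = \frac{77201}{162} \cdot 10 = \frac{386005}{81}$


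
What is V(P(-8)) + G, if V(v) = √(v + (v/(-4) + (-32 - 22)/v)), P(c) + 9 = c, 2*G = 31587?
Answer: 31587/2 + I*√11067/34 ≈ 15794.0 + 3.0941*I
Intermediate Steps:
G = 31587/2 (G = (½)*31587 = 31587/2 ≈ 15794.)
P(c) = -9 + c
V(v) = √(-54/v + 3*v/4) (V(v) = √(v + (v*(-¼) - 54/v)) = √(v + (-v/4 - 54/v)) = √(v + (-54/v - v/4)) = √(-54/v + 3*v/4))
V(P(-8)) + G = √(-216/(-9 - 8) + 3*(-9 - 8))/2 + 31587/2 = √(-216/(-17) + 3*(-17))/2 + 31587/2 = √(-216*(-1/17) - 51)/2 + 31587/2 = √(216/17 - 51)/2 + 31587/2 = √(-651/17)/2 + 31587/2 = (I*√11067/17)/2 + 31587/2 = I*√11067/34 + 31587/2 = 31587/2 + I*√11067/34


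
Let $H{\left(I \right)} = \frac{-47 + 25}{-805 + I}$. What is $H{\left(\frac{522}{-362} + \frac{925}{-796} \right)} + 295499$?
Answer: $\frac{3125744680801}{10577851} \approx 2.955 \cdot 10^{5}$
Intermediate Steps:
$H{\left(I \right)} = - \frac{22}{-805 + I}$
$H{\left(\frac{522}{-362} + \frac{925}{-796} \right)} + 295499 = - \frac{22}{-805 + \left(\frac{522}{-362} + \frac{925}{-796}\right)} + 295499 = - \frac{22}{-805 + \left(522 \left(- \frac{1}{362}\right) + 925 \left(- \frac{1}{796}\right)\right)} + 295499 = - \frac{22}{-805 - \frac{375181}{144076}} + 295499 = - \frac{22}{- \frac{116356361}{144076}} + 295499 = \left(-22\right) \left(- \frac{144076}{116356361}\right) + 295499 = \frac{288152}{10577851} + 295499 = \frac{3125744680801}{10577851}$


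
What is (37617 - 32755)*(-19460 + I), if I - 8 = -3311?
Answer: -110673706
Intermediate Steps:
I = -3303 (I = 8 - 3311 = -3303)
(37617 - 32755)*(-19460 + I) = (37617 - 32755)*(-19460 - 3303) = 4862*(-22763) = -110673706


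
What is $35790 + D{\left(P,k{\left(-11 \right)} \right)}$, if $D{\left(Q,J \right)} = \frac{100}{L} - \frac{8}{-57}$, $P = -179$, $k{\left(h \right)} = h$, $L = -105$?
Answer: $\frac{4759962}{133} \approx 35789.0$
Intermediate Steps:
$D{\left(Q,J \right)} = - \frac{108}{133}$ ($D{\left(Q,J \right)} = \frac{100}{-105} - \frac{8}{-57} = 100 \left(- \frac{1}{105}\right) - - \frac{8}{57} = - \frac{20}{21} + \frac{8}{57} = - \frac{108}{133}$)
$35790 + D{\left(P,k{\left(-11 \right)} \right)} = 35790 - \frac{108}{133} = \frac{4759962}{133}$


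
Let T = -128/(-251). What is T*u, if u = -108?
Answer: -13824/251 ≈ -55.076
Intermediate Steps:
T = 128/251 (T = -128*(-1/251) = 128/251 ≈ 0.50996)
T*u = (128/251)*(-108) = -13824/251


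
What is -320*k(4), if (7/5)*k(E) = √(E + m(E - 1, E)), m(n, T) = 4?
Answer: -3200*√2/7 ≈ -646.50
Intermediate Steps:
k(E) = 5*√(4 + E)/7 (k(E) = 5*√(E + 4)/7 = 5*√(4 + E)/7)
-320*k(4) = -1600*√(4 + 4)/7 = -1600*√8/7 = -1600*2*√2/7 = -3200*√2/7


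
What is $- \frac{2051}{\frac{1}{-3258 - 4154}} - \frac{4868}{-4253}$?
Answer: $\frac{64654161904}{4253} \approx 1.5202 \cdot 10^{7}$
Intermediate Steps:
$- \frac{2051}{\frac{1}{-3258 - 4154}} - \frac{4868}{-4253} = - \frac{2051}{\frac{1}{-7412}} - - \frac{4868}{4253} = - \frac{2051}{- \frac{1}{7412}} + \frac{4868}{4253} = \left(-2051\right) \left(-7412\right) + \frac{4868}{4253} = 15202012 + \frac{4868}{4253} = \frac{64654161904}{4253}$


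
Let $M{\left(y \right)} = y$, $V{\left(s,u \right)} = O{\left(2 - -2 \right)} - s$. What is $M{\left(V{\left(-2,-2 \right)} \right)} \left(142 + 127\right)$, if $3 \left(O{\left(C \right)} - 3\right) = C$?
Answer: $\frac{5111}{3} \approx 1703.7$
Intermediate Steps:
$O{\left(C \right)} = 3 + \frac{C}{3}$
$V{\left(s,u \right)} = \frac{13}{3} - s$ ($V{\left(s,u \right)} = \left(3 + \frac{2 - -2}{3}\right) - s = \left(3 + \frac{2 + 2}{3}\right) - s = \left(3 + \frac{1}{3} \cdot 4\right) - s = \left(3 + \frac{4}{3}\right) - s = \frac{13}{3} - s$)
$M{\left(V{\left(-2,-2 \right)} \right)} \left(142 + 127\right) = \left(\frac{13}{3} - -2\right) \left(142 + 127\right) = \left(\frac{13}{3} + 2\right) 269 = \frac{19}{3} \cdot 269 = \frac{5111}{3}$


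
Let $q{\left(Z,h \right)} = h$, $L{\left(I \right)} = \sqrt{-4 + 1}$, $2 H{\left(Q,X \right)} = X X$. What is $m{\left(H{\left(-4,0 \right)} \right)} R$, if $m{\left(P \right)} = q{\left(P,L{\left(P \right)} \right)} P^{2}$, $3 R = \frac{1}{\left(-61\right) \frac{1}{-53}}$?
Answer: $0$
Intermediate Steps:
$H{\left(Q,X \right)} = \frac{X^{2}}{2}$ ($H{\left(Q,X \right)} = \frac{X X}{2} = \frac{X^{2}}{2}$)
$L{\left(I \right)} = i \sqrt{3}$ ($L{\left(I \right)} = \sqrt{-3} = i \sqrt{3}$)
$R = \frac{53}{183}$ ($R = \frac{1}{3 \left(- \frac{61}{-53}\right)} = \frac{1}{3 \left(\left(-61\right) \left(- \frac{1}{53}\right)\right)} = \frac{1}{3 \cdot \frac{61}{53}} = \frac{1}{3} \cdot \frac{53}{61} = \frac{53}{183} \approx 0.28962$)
$m{\left(P \right)} = i \sqrt{3} P^{2}$
$m{\left(H{\left(-4,0 \right)} \right)} R = i \sqrt{3} \left(\frac{0^{2}}{2}\right)^{2} \cdot \frac{53}{183} = i \sqrt{3} \left(\frac{1}{2} \cdot 0\right)^{2} \cdot \frac{53}{183} = i \sqrt{3} \cdot 0^{2} \cdot \frac{53}{183} = i \sqrt{3} \cdot 0 \cdot \frac{53}{183} = 0 \cdot \frac{53}{183} = 0$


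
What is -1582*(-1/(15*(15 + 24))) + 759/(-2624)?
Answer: 3707153/1535040 ≈ 2.4150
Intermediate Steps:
-1582*(-1/(15*(15 + 24))) + 759/(-2624) = -1582/(39*(-15)) + 759*(-1/2624) = -1582/(-585) - 759/2624 = -1582*(-1/585) - 759/2624 = 1582/585 - 759/2624 = 3707153/1535040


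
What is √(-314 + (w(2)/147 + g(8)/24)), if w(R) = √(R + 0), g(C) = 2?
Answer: √(-553749 + 12*√2)/42 ≈ 17.717*I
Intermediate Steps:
w(R) = √R
√(-314 + (w(2)/147 + g(8)/24)) = √(-314 + (√2/147 + 2/24)) = √(-314 + (√2*(1/147) + 2*(1/24))) = √(-314 + (√2/147 + 1/12)) = √(-314 + (1/12 + √2/147)) = √(-3767/12 + √2/147)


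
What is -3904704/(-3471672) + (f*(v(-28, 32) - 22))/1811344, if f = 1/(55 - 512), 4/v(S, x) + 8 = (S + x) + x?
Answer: 942740278665285/838190283278768 ≈ 1.1247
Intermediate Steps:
v(S, x) = 4/(-8 + S + 2*x) (v(S, x) = 4/(-8 + ((S + x) + x)) = 4/(-8 + (S + 2*x)) = 4/(-8 + S + 2*x))
f = -1/457 (f = 1/(-457) = -1/457 ≈ -0.0021882)
-3904704/(-3471672) + (f*(v(-28, 32) - 22))/1811344 = -3904704/(-3471672) - (4/(-8 - 28 + 2*32) - 22)/457/1811344 = -3904704*(-1/3471672) - (4/(-8 - 28 + 64) - 22)/457*(1/1811344) = 162696/144653 - (4/28 - 22)/457*(1/1811344) = 162696/144653 - (4*(1/28) - 22)/457*(1/1811344) = 162696/144653 - (⅐ - 22)/457*(1/1811344) = 162696/144653 - 1/457*(-153/7)*(1/1811344) = 162696/144653 + (153/3199)*(1/1811344) = 162696/144653 + 153/5794489456 = 942740278665285/838190283278768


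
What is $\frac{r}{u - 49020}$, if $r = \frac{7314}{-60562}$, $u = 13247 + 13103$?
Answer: $\frac{3657}{686470270} \approx 5.3273 \cdot 10^{-6}$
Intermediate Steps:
$u = 26350$
$r = - \frac{3657}{30281}$ ($r = 7314 \left(- \frac{1}{60562}\right) = - \frac{3657}{30281} \approx -0.12077$)
$\frac{r}{u - 49020} = - \frac{3657}{30281 \left(26350 - 49020\right)} = - \frac{3657}{30281 \left(-22670\right)} = \left(- \frac{3657}{30281}\right) \left(- \frac{1}{22670}\right) = \frac{3657}{686470270}$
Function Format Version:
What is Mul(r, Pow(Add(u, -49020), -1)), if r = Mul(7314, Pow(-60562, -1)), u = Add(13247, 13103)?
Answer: Rational(3657, 686470270) ≈ 5.3273e-6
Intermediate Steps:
u = 26350
r = Rational(-3657, 30281) (r = Mul(7314, Rational(-1, 60562)) = Rational(-3657, 30281) ≈ -0.12077)
Mul(r, Pow(Add(u, -49020), -1)) = Mul(Rational(-3657, 30281), Pow(Add(26350, -49020), -1)) = Mul(Rational(-3657, 30281), Pow(-22670, -1)) = Mul(Rational(-3657, 30281), Rational(-1, 22670)) = Rational(3657, 686470270)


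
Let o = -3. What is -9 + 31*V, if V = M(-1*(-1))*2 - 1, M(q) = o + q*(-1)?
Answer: -288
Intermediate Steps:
M(q) = -3 - q (M(q) = -3 + q*(-1) = -3 - q)
V = -9 (V = (-3 - (-1)*(-1))*2 - 1 = (-3 - 1*1)*2 - 1 = (-3 - 1)*2 - 1 = -4*2 - 1 = -8 - 1 = -9)
-9 + 31*V = -9 + 31*(-9) = -9 - 279 = -288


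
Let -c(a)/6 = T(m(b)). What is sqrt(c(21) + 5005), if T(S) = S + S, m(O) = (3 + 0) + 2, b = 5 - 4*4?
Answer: sqrt(4945) ≈ 70.321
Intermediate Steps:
b = -11 (b = 5 - 16 = -11)
m(O) = 5 (m(O) = 3 + 2 = 5)
T(S) = 2*S
c(a) = -60 (c(a) = -12*5 = -6*10 = -60)
sqrt(c(21) + 5005) = sqrt(-60 + 5005) = sqrt(4945)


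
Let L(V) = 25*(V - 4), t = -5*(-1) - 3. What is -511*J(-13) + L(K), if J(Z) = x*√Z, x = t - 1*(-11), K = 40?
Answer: 900 - 6643*I*√13 ≈ 900.0 - 23952.0*I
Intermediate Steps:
t = 2 (t = 5 - 3 = 2)
x = 13 (x = 2 - 1*(-11) = 2 + 11 = 13)
L(V) = -100 + 25*V (L(V) = 25*(-4 + V) = -100 + 25*V)
J(Z) = 13*√Z
-511*J(-13) + L(K) = -6643*√(-13) + (-100 + 25*40) = -6643*I*√13 + (-100 + 1000) = -6643*I*√13 + 900 = 900 - 6643*I*√13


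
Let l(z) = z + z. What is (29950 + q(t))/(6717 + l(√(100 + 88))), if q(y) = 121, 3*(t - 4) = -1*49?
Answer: 201986907/45117337 - 120284*√47/45117337 ≈ 4.4586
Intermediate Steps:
t = -37/3 (t = 4 + (-1*49)/3 = 4 + (⅓)*(-49) = 4 - 49/3 = -37/3 ≈ -12.333)
l(z) = 2*z
(29950 + q(t))/(6717 + l(√(100 + 88))) = (29950 + 121)/(6717 + 2*√(100 + 88)) = 30071/(6717 + 2*√188) = 30071/(6717 + 2*(2*√47)) = 30071/(6717 + 4*√47)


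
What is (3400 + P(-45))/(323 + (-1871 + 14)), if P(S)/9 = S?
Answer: -2995/1534 ≈ -1.9524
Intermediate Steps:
P(S) = 9*S
(3400 + P(-45))/(323 + (-1871 + 14)) = (3400 + 9*(-45))/(323 + (-1871 + 14)) = (3400 - 405)/(323 - 1857) = 2995/(-1534) = 2995*(-1/1534) = -2995/1534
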